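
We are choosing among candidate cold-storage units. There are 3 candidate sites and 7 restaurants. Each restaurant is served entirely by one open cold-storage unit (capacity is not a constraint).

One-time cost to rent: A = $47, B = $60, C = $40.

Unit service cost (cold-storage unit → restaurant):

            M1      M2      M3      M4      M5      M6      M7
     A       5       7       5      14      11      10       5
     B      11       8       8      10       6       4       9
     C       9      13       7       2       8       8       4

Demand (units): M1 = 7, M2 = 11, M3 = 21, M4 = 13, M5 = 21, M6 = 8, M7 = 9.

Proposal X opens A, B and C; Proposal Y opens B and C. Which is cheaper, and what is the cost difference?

Proposal X: {A, B, C}: M1→A 5·7=35, M2→A 7·11=77, M3→A 5·21=105, M4→C 2·13=26, M5→B 6·21=126, M6→B 4·8=32, M7→C 4·9=36. Service 437; fixed 147; total 584.
Proposal Y: {B, C}: M1→C 9·7=63, M2→B 8·11=88, M3→C 7·21=147, M4→C 2·13=26, M5→B 6·21=126, M6→B 4·8=32, M7→C 4·9=36. Service 518; fixed 100; total 618.
Difference: |584 − 618| = 34.

Proposal X is cheaper by 34.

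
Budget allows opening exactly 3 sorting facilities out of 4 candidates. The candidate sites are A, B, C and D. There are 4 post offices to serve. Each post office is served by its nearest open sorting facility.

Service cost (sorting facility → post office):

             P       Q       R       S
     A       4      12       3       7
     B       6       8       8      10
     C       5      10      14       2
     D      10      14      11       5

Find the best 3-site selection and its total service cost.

Choose A, B and C; total service cost 17.

With exactly 3 open, each post office uses its cheapest among the chosen.
{A, B, C}: P→A 4, Q→B 8, R→A 3, S→C 2. Service cost 17.
{A, C, D}: service cost 19
{A, B, D}: service cost 20
Among all 4 size-3 choices, {A, B, C} is lowest.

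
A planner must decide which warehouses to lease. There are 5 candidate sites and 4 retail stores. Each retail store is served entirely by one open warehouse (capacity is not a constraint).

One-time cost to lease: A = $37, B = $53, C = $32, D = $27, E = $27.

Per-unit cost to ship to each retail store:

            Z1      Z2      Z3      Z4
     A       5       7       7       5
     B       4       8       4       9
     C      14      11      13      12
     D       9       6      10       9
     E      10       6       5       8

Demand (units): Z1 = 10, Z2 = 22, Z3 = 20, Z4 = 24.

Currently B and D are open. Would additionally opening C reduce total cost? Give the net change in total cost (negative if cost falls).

Current service cost with {B, D}: 468.
Adding C: each retail store re-picks its cheapest; new service cost 468, saving 0.
Extra fixed cost: 32. Net change = 32 − 0 = 32.
(Totals: 548 → 580.)

No — net change +32 (cost rises by 32).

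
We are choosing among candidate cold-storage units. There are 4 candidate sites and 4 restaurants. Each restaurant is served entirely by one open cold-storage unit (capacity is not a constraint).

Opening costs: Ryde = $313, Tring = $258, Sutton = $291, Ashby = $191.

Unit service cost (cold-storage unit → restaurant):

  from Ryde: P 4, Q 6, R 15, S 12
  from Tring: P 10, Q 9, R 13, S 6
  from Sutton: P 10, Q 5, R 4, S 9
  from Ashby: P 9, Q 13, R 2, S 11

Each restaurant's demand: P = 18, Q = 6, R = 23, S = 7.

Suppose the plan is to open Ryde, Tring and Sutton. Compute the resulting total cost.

Total cost: 1098

Each restaurant is assigned to its cheapest site among the open ones.
{Ryde, Tring, Sutton}: P→Ryde 4·18=72, Q→Sutton 5·6=30, R→Sutton 4·23=92, S→Tring 6·7=42. Service 236; fixed 862; total 1098.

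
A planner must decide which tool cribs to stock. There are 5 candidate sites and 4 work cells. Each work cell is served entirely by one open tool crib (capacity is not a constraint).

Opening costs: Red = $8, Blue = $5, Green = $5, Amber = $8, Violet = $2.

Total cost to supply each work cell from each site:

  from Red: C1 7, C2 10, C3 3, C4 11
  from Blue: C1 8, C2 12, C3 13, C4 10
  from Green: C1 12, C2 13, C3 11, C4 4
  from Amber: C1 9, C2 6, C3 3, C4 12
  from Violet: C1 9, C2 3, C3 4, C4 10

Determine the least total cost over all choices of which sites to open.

Minimum total cost: 27

For any fixed open set, each work cell goes to its cheapest open site; total = fixed + service.
{Green, Violet}: C1→Violet 9, C2→Violet 3, C3→Violet 4, C4→Green 4. Service 20; fixed 7; total 27.
{Violet}: service 26 + fixed 2 = 28
{Blue, Green, Violet}: C1→Blue 8, C2→Violet 3, C3→Violet 4, C4→Green 4. Service 19; fixed 12; total 31.
{Red, Blue, Green, Amber, Violet}: C1→Red 7, C2→Violet 3, C3→Red 3, C4→Green 4. Service 17; fixed 28; total 45.
No other subset beats 27.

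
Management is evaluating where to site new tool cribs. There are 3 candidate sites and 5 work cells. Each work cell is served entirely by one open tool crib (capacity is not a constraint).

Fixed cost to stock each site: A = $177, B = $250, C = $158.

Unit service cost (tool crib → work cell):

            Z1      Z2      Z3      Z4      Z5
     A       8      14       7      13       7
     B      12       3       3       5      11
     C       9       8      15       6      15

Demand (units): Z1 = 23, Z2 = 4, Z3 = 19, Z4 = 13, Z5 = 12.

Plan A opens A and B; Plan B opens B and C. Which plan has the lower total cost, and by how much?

Plan A: {A, B}: Z1→A 8·23=184, Z2→B 3·4=12, Z3→B 3·19=57, Z4→B 5·13=65, Z5→A 7·12=84. Service 402; fixed 427; total 829.
Plan B: {B, C}: Z1→C 9·23=207, Z2→B 3·4=12, Z3→B 3·19=57, Z4→B 5·13=65, Z5→B 11·12=132. Service 473; fixed 408; total 881.
Difference: |829 − 881| = 52.

Plan A is cheaper by 52.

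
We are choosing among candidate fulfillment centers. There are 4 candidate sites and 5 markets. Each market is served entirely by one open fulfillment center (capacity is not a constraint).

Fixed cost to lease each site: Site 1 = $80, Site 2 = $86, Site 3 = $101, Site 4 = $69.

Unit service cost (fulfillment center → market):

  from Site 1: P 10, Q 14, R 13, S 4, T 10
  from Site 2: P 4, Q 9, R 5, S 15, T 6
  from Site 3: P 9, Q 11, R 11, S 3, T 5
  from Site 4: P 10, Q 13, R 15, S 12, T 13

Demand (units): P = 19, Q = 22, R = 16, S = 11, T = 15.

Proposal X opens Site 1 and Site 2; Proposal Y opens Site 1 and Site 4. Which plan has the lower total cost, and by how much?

Proposal X is cheaper by 373.

Proposal X: {Site 1, Site 2}: P→Site 2 4·19=76, Q→Site 2 9·22=198, R→Site 2 5·16=80, S→Site 1 4·11=44, T→Site 2 6·15=90. Service 488; fixed 166; total 654.
Proposal Y: {Site 1, Site 4}: P→Site 1 10·19=190, Q→Site 4 13·22=286, R→Site 1 13·16=208, S→Site 1 4·11=44, T→Site 1 10·15=150. Service 878; fixed 149; total 1027.
Difference: |654 − 1027| = 373.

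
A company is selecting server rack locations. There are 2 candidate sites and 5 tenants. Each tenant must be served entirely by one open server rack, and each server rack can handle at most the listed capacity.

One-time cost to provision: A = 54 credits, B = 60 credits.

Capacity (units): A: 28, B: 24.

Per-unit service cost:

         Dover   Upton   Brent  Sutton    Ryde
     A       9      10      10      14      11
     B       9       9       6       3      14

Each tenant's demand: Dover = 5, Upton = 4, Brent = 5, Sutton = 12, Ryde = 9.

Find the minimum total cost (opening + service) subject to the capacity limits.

Open {A, B}: Dover→A 9·5=45, Upton→B 9·4=36, Brent→B 6·5=30, Sutton→B 3·12=36, Ryde→A 11·9=99.
Loads: A carries 14/28, B carries 21/24. Service 246; fixed 114; total 360.
Next best feasible plan costs 364.

Minimum total cost: 360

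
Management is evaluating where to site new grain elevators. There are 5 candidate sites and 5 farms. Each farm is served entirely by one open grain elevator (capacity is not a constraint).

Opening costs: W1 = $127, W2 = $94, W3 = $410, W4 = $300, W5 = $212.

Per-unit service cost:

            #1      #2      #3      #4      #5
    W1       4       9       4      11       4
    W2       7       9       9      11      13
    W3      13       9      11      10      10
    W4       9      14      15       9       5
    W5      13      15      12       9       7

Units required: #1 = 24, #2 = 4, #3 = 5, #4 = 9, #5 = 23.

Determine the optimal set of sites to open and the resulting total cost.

For any fixed open set, each farm goes to its cheapest open site; total = fixed + service.
{W1}: #1→W1 4·24=96, #2→W1 9·4=36, #3→W1 4·5=20, #4→W1 11·9=99, #5→W1 4·23=92. Service 343; fixed 127; total 470.
{W1, W2}: service 343 + fixed 221 = 564
{W1, W5}: #1→W1 4·24=96, #2→W1 9·4=36, #3→W1 4·5=20, #4→W5 9·9=81, #5→W1 4·23=92. Service 325; fixed 339; total 664.
{W1, W2, W3, W4, W5}: #1→W1 4·24=96, #2→W1 9·4=36, #3→W1 4·5=20, #4→W4 9·9=81, #5→W1 4·23=92. Service 325; fixed 1143; total 1468.
No other subset beats 470.

Open W1 only; minimum total cost 470.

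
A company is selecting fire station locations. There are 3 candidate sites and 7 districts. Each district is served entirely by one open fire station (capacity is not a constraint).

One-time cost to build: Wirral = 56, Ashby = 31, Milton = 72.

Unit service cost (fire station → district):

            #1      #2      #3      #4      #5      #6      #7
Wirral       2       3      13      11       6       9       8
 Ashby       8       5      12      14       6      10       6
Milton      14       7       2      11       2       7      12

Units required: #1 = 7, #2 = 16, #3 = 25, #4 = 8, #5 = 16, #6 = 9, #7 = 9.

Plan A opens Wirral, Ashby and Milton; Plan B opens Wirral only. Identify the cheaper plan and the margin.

Plan A is cheaper by 272.

Plan A: {Wirral, Ashby, Milton}: #1→Wirral 2·7=14, #2→Wirral 3·16=48, #3→Milton 2·25=50, #4→Wirral 11·8=88, #5→Milton 2·16=32, #6→Milton 7·9=63, #7→Ashby 6·9=54. Service 349; fixed 159; total 508.
Plan B: {Wirral}: #1→Wirral 2·7=14, #2→Wirral 3·16=48, #3→Wirral 13·25=325, #4→Wirral 11·8=88, #5→Wirral 6·16=96, #6→Wirral 9·9=81, #7→Wirral 8·9=72. Service 724; fixed 56; total 780.
Difference: |508 − 780| = 272.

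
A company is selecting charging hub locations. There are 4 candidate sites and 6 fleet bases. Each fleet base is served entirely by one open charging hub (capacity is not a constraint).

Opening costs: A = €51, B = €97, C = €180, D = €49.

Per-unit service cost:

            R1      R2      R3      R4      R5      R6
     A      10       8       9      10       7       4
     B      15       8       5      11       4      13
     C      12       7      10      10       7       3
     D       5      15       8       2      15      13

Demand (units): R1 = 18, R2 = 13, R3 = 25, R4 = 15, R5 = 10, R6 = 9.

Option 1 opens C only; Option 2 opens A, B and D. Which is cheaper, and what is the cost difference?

Option 1: {C}: R1→C 12·18=216, R2→C 7·13=91, R3→C 10·25=250, R4→C 10·15=150, R5→C 7·10=70, R6→C 3·9=27. Service 804; fixed 180; total 984.
Option 2: {A, B, D}: R1→D 5·18=90, R2→A 8·13=104, R3→B 5·25=125, R4→D 2·15=30, R5→B 4·10=40, R6→A 4·9=36. Service 425; fixed 197; total 622.
Difference: |984 − 622| = 362.

Option 2 is cheaper by 362.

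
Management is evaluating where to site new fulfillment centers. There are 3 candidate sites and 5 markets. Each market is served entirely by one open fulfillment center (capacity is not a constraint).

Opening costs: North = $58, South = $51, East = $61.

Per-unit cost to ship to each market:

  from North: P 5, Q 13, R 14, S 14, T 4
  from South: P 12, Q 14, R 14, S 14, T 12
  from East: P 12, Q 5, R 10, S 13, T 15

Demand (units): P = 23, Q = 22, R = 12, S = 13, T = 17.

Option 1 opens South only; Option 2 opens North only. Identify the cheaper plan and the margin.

Option 1: {South}: P→South 12·23=276, Q→South 14·22=308, R→South 14·12=168, S→South 14·13=182, T→South 12·17=204. Service 1138; fixed 51; total 1189.
Option 2: {North}: P→North 5·23=115, Q→North 13·22=286, R→North 14·12=168, S→North 14·13=182, T→North 4·17=68. Service 819; fixed 58; total 877.
Difference: |1189 − 877| = 312.

Option 2 is cheaper by 312.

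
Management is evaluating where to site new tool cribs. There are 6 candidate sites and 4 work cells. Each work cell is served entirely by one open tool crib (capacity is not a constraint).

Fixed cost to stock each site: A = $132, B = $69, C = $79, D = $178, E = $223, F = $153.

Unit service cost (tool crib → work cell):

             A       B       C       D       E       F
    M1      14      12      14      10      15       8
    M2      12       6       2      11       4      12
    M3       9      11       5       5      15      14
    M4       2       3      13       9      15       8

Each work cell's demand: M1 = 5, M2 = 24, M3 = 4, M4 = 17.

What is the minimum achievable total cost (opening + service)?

Minimum total cost: 327

For any fixed open set, each work cell goes to its cheapest open site; total = fixed + service.
{B, C}: M1→B 12·5=60, M2→C 2·24=48, M3→C 5·4=20, M4→B 3·17=51. Service 179; fixed 148; total 327.
{B}: service 299 + fixed 69 = 368
{A, C}: service 172 + fixed 211 = 383
{A, B, C, D, E, F}: M1→F 8·5=40, M2→C 2·24=48, M3→C 5·4=20, M4→A 2·17=34. Service 142; fixed 834; total 976.
No other subset beats 327.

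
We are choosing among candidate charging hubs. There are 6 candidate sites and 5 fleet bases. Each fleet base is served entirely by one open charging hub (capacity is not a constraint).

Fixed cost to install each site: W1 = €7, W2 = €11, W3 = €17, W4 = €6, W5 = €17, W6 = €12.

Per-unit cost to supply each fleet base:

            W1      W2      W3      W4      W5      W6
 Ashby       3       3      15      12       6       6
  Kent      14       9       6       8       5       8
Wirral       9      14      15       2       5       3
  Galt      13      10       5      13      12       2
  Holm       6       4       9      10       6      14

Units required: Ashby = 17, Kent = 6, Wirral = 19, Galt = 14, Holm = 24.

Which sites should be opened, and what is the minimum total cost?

Open W2, W4, W5 and W6; minimum total cost 289.

For any fixed open set, each fleet base goes to its cheapest open site; total = fixed + service.
{W2, W4, W5, W6}: Ashby→W2 3·17=51, Kent→W5 5·6=30, Wirral→W4 2·19=38, Galt→W6 2·14=28, Holm→W2 4·24=96. Service 243; fixed 46; total 289.
{W2, W4, W6}: service 261 + fixed 29 = 290
{W2, W3, W4, W6}: Ashby→W2 3·17=51, Kent→W3 6·6=36, Wirral→W4 2·19=38, Galt→W6 2·14=28, Holm→W2 4·24=96. Service 249; fixed 46; total 295.
{W1, W2, W3, W4, W5, W6}: service 243 + fixed 70 = 313
No other subset beats 289.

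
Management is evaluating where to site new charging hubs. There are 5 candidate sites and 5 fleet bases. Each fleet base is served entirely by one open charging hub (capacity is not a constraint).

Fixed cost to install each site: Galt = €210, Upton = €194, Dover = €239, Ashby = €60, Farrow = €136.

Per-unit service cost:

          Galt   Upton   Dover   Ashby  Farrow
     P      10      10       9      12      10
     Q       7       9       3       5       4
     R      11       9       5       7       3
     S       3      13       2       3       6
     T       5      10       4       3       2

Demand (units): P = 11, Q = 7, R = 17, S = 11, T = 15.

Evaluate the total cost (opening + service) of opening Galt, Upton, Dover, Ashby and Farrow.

Each fleet base is assigned to its cheapest site among the open ones.
{Galt, Upton, Dover, Ashby, Farrow}: P→Dover 9·11=99, Q→Dover 3·7=21, R→Farrow 3·17=51, S→Dover 2·11=22, T→Farrow 2·15=30. Service 223; fixed 839; total 1062.

Total cost: 1062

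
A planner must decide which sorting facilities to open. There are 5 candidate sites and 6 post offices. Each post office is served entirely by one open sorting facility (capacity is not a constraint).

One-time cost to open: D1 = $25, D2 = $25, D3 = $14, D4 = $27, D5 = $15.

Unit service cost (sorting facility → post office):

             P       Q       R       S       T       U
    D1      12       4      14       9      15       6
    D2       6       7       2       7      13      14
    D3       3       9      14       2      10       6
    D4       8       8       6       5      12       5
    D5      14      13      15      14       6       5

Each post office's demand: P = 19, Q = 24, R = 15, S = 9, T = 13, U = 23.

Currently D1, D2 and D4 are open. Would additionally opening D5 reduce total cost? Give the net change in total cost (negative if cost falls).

Current service cost with {D1, D2, D4}: 556.
Adding D5: each post office re-picks its cheapest; new service cost 478, saving 78.
Extra fixed cost: 15. Net change = 15 − 78 = -63.
(Totals: 633 → 570.)

Yes — net change −63 (cost falls by 63).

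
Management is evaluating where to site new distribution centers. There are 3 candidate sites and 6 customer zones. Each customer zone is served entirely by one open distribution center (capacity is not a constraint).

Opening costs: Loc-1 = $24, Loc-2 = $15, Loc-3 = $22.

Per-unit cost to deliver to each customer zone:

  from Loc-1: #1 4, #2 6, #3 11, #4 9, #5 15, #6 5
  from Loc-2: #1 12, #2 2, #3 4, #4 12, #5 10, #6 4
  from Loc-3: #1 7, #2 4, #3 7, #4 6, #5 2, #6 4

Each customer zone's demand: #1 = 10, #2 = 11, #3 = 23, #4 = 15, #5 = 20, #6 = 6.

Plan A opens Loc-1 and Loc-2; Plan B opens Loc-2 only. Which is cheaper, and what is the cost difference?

Plan A: {Loc-1, Loc-2}: #1→Loc-1 4·10=40, #2→Loc-2 2·11=22, #3→Loc-2 4·23=92, #4→Loc-1 9·15=135, #5→Loc-2 10·20=200, #6→Loc-2 4·6=24. Service 513; fixed 39; total 552.
Plan B: {Loc-2}: #1→Loc-2 12·10=120, #2→Loc-2 2·11=22, #3→Loc-2 4·23=92, #4→Loc-2 12·15=180, #5→Loc-2 10·20=200, #6→Loc-2 4·6=24. Service 638; fixed 15; total 653.
Difference: |552 − 653| = 101.

Plan A is cheaper by 101.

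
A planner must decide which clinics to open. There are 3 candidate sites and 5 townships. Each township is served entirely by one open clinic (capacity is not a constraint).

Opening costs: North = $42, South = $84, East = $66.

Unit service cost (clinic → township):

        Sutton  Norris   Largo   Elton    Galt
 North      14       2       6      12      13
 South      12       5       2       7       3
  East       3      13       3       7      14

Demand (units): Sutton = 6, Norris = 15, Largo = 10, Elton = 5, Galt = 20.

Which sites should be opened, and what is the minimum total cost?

Open North and South; minimum total cost 343.

For any fixed open set, each township goes to its cheapest open site; total = fixed + service.
{North, South}: Sutton→South 12·6=72, Norris→North 2·15=30, Largo→South 2·10=20, Elton→South 7·5=35, Galt→South 3·20=60. Service 217; fixed 126; total 343.
{South}: service 262 + fixed 84 = 346
{North, South, East}: service 163 + fixed 192 = 355
{North}: Sutton→North 14·6=84, Norris→North 2·15=30, Largo→North 6·10=60, Elton→North 12·5=60, Galt→North 13·20=260. Service 494; fixed 42; total 536.
No other subset beats 343.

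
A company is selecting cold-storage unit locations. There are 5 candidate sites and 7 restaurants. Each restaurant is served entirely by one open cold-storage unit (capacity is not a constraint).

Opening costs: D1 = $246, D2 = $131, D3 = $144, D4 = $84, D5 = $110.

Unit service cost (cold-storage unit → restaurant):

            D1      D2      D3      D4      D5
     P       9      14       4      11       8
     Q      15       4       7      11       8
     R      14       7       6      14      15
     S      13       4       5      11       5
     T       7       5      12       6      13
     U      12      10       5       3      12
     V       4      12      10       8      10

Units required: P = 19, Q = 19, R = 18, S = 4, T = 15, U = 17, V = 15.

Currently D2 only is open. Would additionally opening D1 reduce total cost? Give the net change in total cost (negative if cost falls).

No — net change +31 (cost rises by 31).

Current service cost with {D2}: 909.
Adding D1: each restaurant re-picks its cheapest; new service cost 694, saving 215.
Extra fixed cost: 246. Net change = 246 − 215 = 31.
(Totals: 1040 → 1071.)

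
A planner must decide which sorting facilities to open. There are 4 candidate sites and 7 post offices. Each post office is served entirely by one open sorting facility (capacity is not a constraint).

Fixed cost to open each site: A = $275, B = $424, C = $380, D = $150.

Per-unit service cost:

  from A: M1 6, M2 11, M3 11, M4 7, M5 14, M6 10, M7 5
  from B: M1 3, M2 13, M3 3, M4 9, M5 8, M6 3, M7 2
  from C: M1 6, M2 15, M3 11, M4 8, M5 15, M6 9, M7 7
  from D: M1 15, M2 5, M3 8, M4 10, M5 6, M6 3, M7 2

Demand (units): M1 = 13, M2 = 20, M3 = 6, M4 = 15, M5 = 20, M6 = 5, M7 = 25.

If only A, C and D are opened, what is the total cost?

Total cost: 1321

Each post office is assigned to its cheapest site among the open ones.
{A, C, D}: M1→A 6·13=78, M2→D 5·20=100, M3→D 8·6=48, M4→A 7·15=105, M5→D 6·20=120, M6→D 3·5=15, M7→D 2·25=50. Service 516; fixed 805; total 1321.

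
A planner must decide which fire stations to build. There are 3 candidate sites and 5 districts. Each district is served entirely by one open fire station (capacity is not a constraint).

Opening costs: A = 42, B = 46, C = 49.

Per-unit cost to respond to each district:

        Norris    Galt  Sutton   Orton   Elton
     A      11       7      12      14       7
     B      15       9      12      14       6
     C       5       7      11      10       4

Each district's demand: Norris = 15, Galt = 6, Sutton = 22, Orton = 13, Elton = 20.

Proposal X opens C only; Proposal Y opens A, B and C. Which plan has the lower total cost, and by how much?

Proposal X is cheaper by 88.

Proposal X: {C}: Norris→C 5·15=75, Galt→C 7·6=42, Sutton→C 11·22=242, Orton→C 10·13=130, Elton→C 4·20=80. Service 569; fixed 49; total 618.
Proposal Y: {A, B, C}: Norris→C 5·15=75, Galt→A 7·6=42, Sutton→C 11·22=242, Orton→C 10·13=130, Elton→C 4·20=80. Service 569; fixed 137; total 706.
Difference: |618 − 706| = 88.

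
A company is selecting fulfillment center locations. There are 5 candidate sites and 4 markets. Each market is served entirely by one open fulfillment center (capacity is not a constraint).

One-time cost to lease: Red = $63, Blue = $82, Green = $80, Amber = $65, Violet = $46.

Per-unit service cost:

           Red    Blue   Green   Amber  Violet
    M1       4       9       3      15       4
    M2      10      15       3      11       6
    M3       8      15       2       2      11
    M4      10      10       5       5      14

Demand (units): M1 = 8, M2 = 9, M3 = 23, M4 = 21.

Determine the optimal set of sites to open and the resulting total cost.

Open Green only; minimum total cost 282.

For any fixed open set, each market goes to its cheapest open site; total = fixed + service.
{Green}: M1→Green 3·8=24, M2→Green 3·9=27, M3→Green 2·23=46, M4→Green 5·21=105. Service 202; fixed 80; total 282.
{Green, Violet}: M1→Green 3·8=24, M2→Green 3·9=27, M3→Green 2·23=46, M4→Green 5·21=105. Service 202; fixed 126; total 328.
{Red, Green}: service 202 + fixed 143 = 345
{Red, Blue, Green, Amber, Violet}: service 202 + fixed 336 = 538
No other subset beats 282.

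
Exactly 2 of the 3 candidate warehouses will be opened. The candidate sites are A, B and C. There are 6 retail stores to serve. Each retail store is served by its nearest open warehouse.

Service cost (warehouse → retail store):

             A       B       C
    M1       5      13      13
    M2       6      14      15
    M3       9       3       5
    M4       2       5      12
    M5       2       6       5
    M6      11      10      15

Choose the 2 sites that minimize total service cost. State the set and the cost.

Choose A and B; total service cost 28.

With exactly 2 open, each retail store uses its cheapest among the chosen.
{A, B}: M1→A 5, M2→A 6, M3→B 3, M4→A 2, M5→A 2, M6→B 10. Service cost 28.
{A, C}: service cost 31
{B, C}: service cost 50
Among all 3 size-2 choices, {A, B} is lowest.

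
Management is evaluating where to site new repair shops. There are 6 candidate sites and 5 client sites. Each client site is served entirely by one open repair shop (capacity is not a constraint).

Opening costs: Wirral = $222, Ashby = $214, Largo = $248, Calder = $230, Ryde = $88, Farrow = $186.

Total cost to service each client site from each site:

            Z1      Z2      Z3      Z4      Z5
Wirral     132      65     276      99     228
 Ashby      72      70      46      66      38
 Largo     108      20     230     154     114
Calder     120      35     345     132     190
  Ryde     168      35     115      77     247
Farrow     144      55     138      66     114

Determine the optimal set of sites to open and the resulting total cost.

For any fixed open set, each client site goes to its cheapest open site; total = fixed + service.
{Ashby}: Z1→Ashby 72, Z2→Ashby 70, Z3→Ashby 46, Z4→Ashby 66, Z5→Ashby 38. Service 292; fixed 214; total 506.
{Ashby, Ryde}: service 257 + fixed 302 = 559
{Ashby, Farrow}: Z1→Ashby 72, Z2→Farrow 55, Z3→Ashby 46, Z4→Ashby 66, Z5→Ashby 38. Service 277; fixed 400; total 677.
{Wirral, Ashby, Largo, Calder, Ryde, Farrow}: service 242 + fixed 1188 = 1430
No other subset beats 506.

Open Ashby only; minimum total cost 506.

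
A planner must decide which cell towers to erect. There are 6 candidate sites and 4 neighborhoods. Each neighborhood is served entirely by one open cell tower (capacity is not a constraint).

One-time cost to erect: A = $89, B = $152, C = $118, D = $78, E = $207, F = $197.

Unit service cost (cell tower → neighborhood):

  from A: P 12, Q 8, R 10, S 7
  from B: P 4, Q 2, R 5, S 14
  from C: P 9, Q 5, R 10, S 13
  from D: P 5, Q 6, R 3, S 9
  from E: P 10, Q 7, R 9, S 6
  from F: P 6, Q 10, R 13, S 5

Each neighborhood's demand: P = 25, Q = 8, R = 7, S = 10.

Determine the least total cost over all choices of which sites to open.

Minimum total cost: 362

For any fixed open set, each neighborhood goes to its cheapest open site; total = fixed + service.
{D}: P→D 5·25=125, Q→D 6·8=48, R→D 3·7=21, S→D 9·10=90. Service 284; fixed 78; total 362.
{A, D}: service 264 + fixed 167 = 431
{B}: service 291 + fixed 152 = 443
{A, B, C, D, E, F}: P→B 4·25=100, Q→B 2·8=16, R→D 3·7=21, S→F 5·10=50. Service 187; fixed 841; total 1028.
No other subset beats 362.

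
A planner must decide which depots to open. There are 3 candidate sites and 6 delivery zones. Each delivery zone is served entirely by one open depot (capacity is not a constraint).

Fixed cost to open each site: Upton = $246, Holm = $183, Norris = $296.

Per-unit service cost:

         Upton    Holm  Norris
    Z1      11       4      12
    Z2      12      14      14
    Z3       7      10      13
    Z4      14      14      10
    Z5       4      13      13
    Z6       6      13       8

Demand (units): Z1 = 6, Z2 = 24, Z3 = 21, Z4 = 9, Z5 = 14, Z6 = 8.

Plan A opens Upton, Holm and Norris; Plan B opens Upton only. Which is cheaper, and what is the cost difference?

Plan B is cheaper by 401.

Plan A: {Upton, Holm, Norris}: Z1→Holm 4·6=24, Z2→Upton 12·24=288, Z3→Upton 7·21=147, Z4→Norris 10·9=90, Z5→Upton 4·14=56, Z6→Upton 6·8=48. Service 653; fixed 725; total 1378.
Plan B: {Upton}: Z1→Upton 11·6=66, Z2→Upton 12·24=288, Z3→Upton 7·21=147, Z4→Upton 14·9=126, Z5→Upton 4·14=56, Z6→Upton 6·8=48. Service 731; fixed 246; total 977.
Difference: |1378 − 977| = 401.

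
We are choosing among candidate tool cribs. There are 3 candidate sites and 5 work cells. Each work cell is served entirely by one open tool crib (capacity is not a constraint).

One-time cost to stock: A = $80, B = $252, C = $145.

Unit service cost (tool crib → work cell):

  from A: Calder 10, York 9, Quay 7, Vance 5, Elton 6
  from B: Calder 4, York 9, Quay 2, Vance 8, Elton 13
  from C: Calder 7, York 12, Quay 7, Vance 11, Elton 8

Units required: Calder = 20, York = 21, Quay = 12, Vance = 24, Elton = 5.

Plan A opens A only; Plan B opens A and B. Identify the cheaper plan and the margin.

Plan A: {A}: Calder→A 10·20=200, York→A 9·21=189, Quay→A 7·12=84, Vance→A 5·24=120, Elton→A 6·5=30. Service 623; fixed 80; total 703.
Plan B: {A, B}: Calder→B 4·20=80, York→A 9·21=189, Quay→B 2·12=24, Vance→A 5·24=120, Elton→A 6·5=30. Service 443; fixed 332; total 775.
Difference: |703 − 775| = 72.

Plan A is cheaper by 72.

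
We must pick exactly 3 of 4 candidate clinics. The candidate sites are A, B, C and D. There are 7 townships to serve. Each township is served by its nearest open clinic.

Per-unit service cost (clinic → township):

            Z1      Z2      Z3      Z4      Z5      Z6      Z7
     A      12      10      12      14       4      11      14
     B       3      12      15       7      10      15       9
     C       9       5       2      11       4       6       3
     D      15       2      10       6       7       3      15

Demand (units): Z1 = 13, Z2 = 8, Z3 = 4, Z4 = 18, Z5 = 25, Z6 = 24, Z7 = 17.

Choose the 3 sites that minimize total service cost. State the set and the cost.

Choose B, C and D; total service cost 394.

With exactly 3 open, each township uses its cheapest among the chosen.
{B, C, D}: Z1→B 3·13=39, Z2→D 2·8=16, Z3→C 2·4=8, Z4→D 6·18=108, Z5→C 4·25=100, Z6→D 3·24=72, Z7→C 3·17=51. Service cost 394.
{A, C, D}: service cost 472
{A, B, C}: service cost 508
Among all 4 size-3 choices, {B, C, D} is lowest.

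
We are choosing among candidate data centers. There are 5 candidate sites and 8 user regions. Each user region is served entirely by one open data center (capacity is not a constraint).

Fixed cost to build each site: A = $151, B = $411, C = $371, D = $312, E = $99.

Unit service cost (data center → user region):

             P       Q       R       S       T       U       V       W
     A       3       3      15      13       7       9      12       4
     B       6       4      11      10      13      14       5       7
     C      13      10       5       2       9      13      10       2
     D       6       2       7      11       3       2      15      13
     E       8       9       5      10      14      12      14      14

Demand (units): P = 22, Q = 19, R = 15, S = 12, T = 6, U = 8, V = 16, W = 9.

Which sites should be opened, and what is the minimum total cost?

Open A and E; minimum total cost 910.

For any fixed open set, each user region goes to its cheapest open site; total = fixed + service.
{A, E}: P→A 3·22=66, Q→A 3·19=57, R→E 5·15=75, S→E 10·12=120, T→A 7·6=42, U→A 9·8=72, V→A 12·16=192, W→A 4·9=36. Service 660; fixed 250; total 910.
{A}: service 846 + fixed 151 = 997
{A, C}: service 514 + fixed 522 = 1036
{A, B, C, D, E}: service 335 + fixed 1344 = 1679
No other subset beats 910.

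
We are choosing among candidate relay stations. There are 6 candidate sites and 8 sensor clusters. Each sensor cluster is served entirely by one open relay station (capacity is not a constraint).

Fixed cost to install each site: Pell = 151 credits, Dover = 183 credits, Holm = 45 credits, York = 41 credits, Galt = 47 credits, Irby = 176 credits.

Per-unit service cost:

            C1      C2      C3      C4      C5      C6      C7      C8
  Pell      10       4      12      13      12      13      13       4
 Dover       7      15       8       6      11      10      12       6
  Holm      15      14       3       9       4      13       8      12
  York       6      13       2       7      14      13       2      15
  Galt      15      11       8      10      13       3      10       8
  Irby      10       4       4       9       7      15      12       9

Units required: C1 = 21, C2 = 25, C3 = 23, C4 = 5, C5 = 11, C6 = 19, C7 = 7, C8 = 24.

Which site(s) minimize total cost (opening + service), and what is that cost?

Open Pell, Holm, York and Galt; minimum total cost 802.

For any fixed open set, each sensor cluster goes to its cheapest open site; total = fixed + service.
{Pell, Holm, York, Galt}: C1→York 6·21=126, C2→Pell 4·25=100, C3→York 2·23=46, C4→York 7·5=35, C5→Holm 4·11=44, C6→Galt 3·19=57, C7→York 2·7=14, C8→Pell 4·24=96. Service 518; fixed 284; total 802.
{Pell, York, Galt}: C1→York 6·21=126, C2→Pell 4·25=100, C3→York 2·23=46, C4→York 7·5=35, C5→Pell 12·11=132, C6→Galt 3·19=57, C7→York 2·7=14, C8→Pell 4·24=96. Service 606; fixed 239; total 845.
{York, Galt, Irby}: C1→York 6·21=126, C2→Irby 4·25=100, C3→York 2·23=46, C4→York 7·5=35, C5→Irby 7·11=77, C6→Galt 3·19=57, C7→York 2·7=14, C8→Galt 8·24=192. Service 647; fixed 264; total 911.
{Pell, Dover, Holm, York, Galt, Irby}: C1→York 6·21=126, C2→Pell 4·25=100, C3→York 2·23=46, C4→Dover 6·5=30, C5→Holm 4·11=44, C6→Galt 3·19=57, C7→York 2·7=14, C8→Pell 4·24=96. Service 513; fixed 643; total 1156.
No other subset beats 802.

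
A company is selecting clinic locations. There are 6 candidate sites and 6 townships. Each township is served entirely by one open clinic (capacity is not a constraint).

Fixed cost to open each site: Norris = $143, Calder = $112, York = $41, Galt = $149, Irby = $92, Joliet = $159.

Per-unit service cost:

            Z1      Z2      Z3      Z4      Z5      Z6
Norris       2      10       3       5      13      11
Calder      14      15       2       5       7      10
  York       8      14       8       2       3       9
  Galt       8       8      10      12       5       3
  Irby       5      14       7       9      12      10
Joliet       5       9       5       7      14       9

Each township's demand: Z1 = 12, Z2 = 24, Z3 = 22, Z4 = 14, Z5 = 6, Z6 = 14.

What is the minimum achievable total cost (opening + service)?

Minimum total cost: 686

For any fixed open set, each township goes to its cheapest open site; total = fixed + service.
{Norris, York}: Z1→Norris 2·12=24, Z2→Norris 10·24=240, Z3→Norris 3·22=66, Z4→York 2·14=28, Z5→York 3·6=18, Z6→York 9·14=126. Service 502; fixed 184; total 686.
{Norris, York, Galt}: Z1→Norris 2·12=24, Z2→Galt 8·24=192, Z3→Norris 3·22=66, Z4→York 2·14=28, Z5→York 3·6=18, Z6→Galt 3·14=42. Service 370; fixed 333; total 703.
{Norris, Galt}: service 424 + fixed 292 = 716
{Norris, Calder, York, Galt, Irby, Joliet}: service 348 + fixed 696 = 1044
No other subset beats 686.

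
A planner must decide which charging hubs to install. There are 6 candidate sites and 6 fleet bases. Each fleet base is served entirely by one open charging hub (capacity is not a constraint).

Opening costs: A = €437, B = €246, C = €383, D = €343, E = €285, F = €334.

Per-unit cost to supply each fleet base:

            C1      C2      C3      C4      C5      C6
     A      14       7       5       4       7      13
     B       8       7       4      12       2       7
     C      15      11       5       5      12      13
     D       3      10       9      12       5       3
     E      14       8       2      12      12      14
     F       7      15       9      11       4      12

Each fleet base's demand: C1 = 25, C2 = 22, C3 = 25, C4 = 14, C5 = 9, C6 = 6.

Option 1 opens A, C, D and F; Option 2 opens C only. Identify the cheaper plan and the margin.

Option 2 is cheaper by 580.

Option 1: {A, C, D, F}: C1→D 3·25=75, C2→A 7·22=154, C3→A 5·25=125, C4→A 4·14=56, C5→F 4·9=36, C6→D 3·6=18. Service 464; fixed 1497; total 1961.
Option 2: {C}: C1→C 15·25=375, C2→C 11·22=242, C3→C 5·25=125, C4→C 5·14=70, C5→C 12·9=108, C6→C 13·6=78. Service 998; fixed 383; total 1381.
Difference: |1961 − 1381| = 580.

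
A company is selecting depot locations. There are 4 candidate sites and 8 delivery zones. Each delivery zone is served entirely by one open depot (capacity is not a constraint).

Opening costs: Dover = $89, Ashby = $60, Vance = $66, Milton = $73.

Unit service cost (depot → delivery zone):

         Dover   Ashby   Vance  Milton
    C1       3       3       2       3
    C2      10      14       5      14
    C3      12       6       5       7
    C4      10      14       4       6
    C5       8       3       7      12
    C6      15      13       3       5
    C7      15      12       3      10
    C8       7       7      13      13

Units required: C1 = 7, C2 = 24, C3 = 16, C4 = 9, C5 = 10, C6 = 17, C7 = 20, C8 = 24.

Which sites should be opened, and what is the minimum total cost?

Open Ashby and Vance; minimum total cost 685.

For any fixed open set, each delivery zone goes to its cheapest open site; total = fixed + service.
{Ashby, Vance}: C1→Vance 2·7=14, C2→Vance 5·24=120, C3→Vance 5·16=80, C4→Vance 4·9=36, C5→Ashby 3·10=30, C6→Vance 3·17=51, C7→Vance 3·20=60, C8→Ashby 7·24=168. Service 559; fixed 126; total 685.
{Dover, Vance}: C1→Vance 2·7=14, C2→Vance 5·24=120, C3→Vance 5·16=80, C4→Vance 4·9=36, C5→Vance 7·10=70, C6→Vance 3·17=51, C7→Vance 3·20=60, C8→Dover 7·24=168. Service 599; fixed 155; total 754.
{Ashby, Vance, Milton}: service 559 + fixed 199 = 758
{Dover, Ashby, Vance, Milton}: service 559 + fixed 288 = 847
No other subset beats 685.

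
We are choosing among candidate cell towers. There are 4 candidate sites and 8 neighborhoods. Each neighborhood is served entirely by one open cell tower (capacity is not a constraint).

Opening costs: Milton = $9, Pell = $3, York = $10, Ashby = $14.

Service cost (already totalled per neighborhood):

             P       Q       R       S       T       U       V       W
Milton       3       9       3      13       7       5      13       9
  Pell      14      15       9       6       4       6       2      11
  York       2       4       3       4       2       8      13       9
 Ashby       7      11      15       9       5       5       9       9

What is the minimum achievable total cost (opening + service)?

For any fixed open set, each neighborhood goes to its cheapest open site; total = fixed + service.
{Pell, York}: P→York 2, Q→York 4, R→York 3, S→York 4, T→York 2, U→Pell 6, V→Pell 2, W→York 9. Service 32; fixed 13; total 45.
{Milton, Pell}: service 41 + fixed 12 = 53
{Milton, Pell, York}: service 31 + fixed 22 = 53
{Milton, Pell, York, Ashby}: service 31 + fixed 36 = 67
No other subset beats 45.

Minimum total cost: 45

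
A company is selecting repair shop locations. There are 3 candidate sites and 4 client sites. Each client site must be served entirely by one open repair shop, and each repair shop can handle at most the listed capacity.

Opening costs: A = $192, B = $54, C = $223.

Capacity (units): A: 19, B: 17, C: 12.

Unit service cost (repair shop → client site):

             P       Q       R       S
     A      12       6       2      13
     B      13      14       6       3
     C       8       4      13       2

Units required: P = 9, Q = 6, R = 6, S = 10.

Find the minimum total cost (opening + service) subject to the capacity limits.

Open {A, B}: P→A 12·9=108, Q→A 6·6=36, R→B 6·6=36, S→B 3·10=30.
Loads: A carries 15/19, B carries 16/17. Service 210; fixed 246; total 456.
Next best feasible plan costs 480.

Minimum total cost: 456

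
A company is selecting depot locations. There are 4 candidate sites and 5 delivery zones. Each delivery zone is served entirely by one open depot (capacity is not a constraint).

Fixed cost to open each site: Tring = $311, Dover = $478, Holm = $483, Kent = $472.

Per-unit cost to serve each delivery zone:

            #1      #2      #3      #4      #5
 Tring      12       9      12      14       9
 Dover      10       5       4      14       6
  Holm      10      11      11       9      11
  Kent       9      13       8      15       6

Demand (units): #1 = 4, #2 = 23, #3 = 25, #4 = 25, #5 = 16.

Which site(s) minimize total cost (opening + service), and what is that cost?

Open Dover only; minimum total cost 1179.

For any fixed open set, each delivery zone goes to its cheapest open site; total = fixed + service.
{Dover}: #1→Dover 10·4=40, #2→Dover 5·23=115, #3→Dover 4·25=100, #4→Dover 14·25=350, #5→Dover 6·16=96. Service 701; fixed 478; total 1179.
{Tring}: service 1049 + fixed 311 = 1360
{Holm}: #1→Holm 10·4=40, #2→Holm 11·23=253, #3→Holm 11·25=275, #4→Holm 9·25=225, #5→Holm 11·16=176. Service 969; fixed 483; total 1452.
{Tring, Dover, Holm, Kent}: #1→Kent 9·4=36, #2→Dover 5·23=115, #3→Dover 4·25=100, #4→Holm 9·25=225, #5→Dover 6·16=96. Service 572; fixed 1744; total 2316.
(All 15 nonempty subsets were checked; Dover only is lowest.)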